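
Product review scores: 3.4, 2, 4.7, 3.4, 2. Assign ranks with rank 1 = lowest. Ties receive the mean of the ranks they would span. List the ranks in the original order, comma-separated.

Sorted (ascending): 2, 2, 3.4, 3.4, 4.7
The 2 values of 2 occupy positions 1–2 → average rank (1+2)/2 = 1.5.
The 2 values of 3.4 occupy positions 3–4 → average rank (3+4)/2 = 3.5.

3.5, 1.5, 5, 3.5, 1.5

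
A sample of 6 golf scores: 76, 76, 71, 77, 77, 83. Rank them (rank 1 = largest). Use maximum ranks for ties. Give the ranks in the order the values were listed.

Sorted (descending): 83, 77, 77, 76, 76, 71
The 2 values of 77 occupy positions 2–3 → each gets rank 3.
The 2 values of 76 occupy positions 4–5 → each gets rank 5.

5, 5, 6, 3, 3, 1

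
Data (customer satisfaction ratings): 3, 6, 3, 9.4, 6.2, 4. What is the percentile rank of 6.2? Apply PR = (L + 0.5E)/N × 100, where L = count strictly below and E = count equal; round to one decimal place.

N = 6.
Strictly below 6.2: 4. Equal to 6.2: 1.
PR = (4 + 0.5·1)/6 × 100 = 75.0

75.0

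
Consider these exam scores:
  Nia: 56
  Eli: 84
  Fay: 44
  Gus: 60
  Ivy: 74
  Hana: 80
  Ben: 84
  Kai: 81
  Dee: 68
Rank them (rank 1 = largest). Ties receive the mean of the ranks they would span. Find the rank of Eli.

Sorted (descending): 84, 84, 81, 80, 74, 68, 60, 56, 44
The 2 values of 84 occupy positions 1–2 → average rank (1+2)/2 = 1.5.
Eli has value 84 → rank 1.5.

1.5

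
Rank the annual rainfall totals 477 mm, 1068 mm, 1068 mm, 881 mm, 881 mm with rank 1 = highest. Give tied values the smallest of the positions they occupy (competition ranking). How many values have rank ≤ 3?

Sorted (descending): 1068, 1068, 881, 881, 477
The 2 values of 1068 occupy positions 1–2 → each gets rank 1.
The 2 values of 881 occupy positions 3–4 → each gets rank 3.
Ranks ≤ 3: {1, 1, 3, 3} → 4 values.

4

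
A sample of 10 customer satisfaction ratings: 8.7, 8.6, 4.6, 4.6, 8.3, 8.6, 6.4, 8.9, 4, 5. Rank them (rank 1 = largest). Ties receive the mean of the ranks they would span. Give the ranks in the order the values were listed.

2, 3.5, 8.5, 8.5, 5, 3.5, 6, 1, 10, 7

Sorted (descending): 8.9, 8.7, 8.6, 8.6, 8.3, 6.4, 5, 4.6, 4.6, 4
The 2 values of 8.6 occupy positions 3–4 → average rank (3+4)/2 = 3.5.
The 2 values of 4.6 occupy positions 8–9 → average rank (8+9)/2 = 8.5.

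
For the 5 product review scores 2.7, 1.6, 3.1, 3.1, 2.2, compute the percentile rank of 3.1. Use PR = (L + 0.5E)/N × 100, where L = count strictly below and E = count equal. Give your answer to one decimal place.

80.0

N = 5.
Strictly below 3.1: 3. Equal to 3.1: 2.
PR = (3 + 0.5·2)/5 × 100 = 80.0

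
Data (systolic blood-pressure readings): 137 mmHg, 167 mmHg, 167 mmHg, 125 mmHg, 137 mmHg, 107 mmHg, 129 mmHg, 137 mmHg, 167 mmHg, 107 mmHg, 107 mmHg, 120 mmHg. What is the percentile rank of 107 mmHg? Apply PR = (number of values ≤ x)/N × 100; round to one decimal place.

25.0

N = 12.
Strictly below 107: 0. Equal to 107: 3.
PR = 3/12 × 100 = 25.0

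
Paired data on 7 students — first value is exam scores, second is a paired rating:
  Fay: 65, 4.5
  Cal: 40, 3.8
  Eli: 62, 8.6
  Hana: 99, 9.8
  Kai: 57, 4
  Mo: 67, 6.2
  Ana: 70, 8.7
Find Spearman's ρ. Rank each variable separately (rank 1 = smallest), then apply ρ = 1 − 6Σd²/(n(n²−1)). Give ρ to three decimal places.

Ranks of variable 1: 4, 1, 3, 7, 2, 5, 6
Ranks of variable 2: 3, 1, 5, 7, 2, 4, 6
d = r₁ − r₂: 1, 0, -2, 0, 0, 1, 0
d²: 1, 0, 4, 0, 0, 1, 0; Σd² = 6
ρ = 1 − 6·6/(7·48) = 1 − 36/336 = 0.893

0.893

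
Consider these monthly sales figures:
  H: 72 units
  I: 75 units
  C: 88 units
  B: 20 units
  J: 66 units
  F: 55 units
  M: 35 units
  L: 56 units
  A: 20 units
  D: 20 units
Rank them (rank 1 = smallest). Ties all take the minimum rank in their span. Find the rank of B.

1

Sorted (ascending): 20, 20, 20, 35, 55, 56, 66, 72, 75, 88
The 3 values of 20 occupy positions 1–3 → each gets rank 1.
B has value 20 units → rank 1.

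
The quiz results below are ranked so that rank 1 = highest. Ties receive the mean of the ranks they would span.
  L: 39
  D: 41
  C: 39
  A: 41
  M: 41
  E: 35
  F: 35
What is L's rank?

Sorted (descending): 41, 41, 41, 39, 39, 35, 35
The 3 values of 41 occupy positions 1–3 → average rank 2.
The 2 values of 39 occupy positions 4–5 → average rank (4+5)/2 = 4.5.
The 2 values of 35 occupy positions 6–7 → average rank (6+7)/2 = 6.5.
L has value 39 → rank 4.5.

4.5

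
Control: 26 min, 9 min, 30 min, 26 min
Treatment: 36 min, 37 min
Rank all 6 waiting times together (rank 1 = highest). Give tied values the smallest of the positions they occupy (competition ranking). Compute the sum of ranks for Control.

Sorted (descending): 37, 36, 30, 26, 26, 9
The 2 values of 26 occupy positions 4–5 → each gets rank 4.
Control values → pooled ranks: 26→4, 9→6, 30→3, 26→4
Rank sum = 4 + 6 + 3 + 4 = 17

17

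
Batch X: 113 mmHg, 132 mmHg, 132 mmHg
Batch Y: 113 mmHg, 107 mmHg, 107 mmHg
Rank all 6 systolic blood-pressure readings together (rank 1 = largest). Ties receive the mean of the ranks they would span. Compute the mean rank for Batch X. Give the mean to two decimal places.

Sorted (descending): 132, 132, 113, 113, 107, 107
The 2 values of 132 occupy positions 1–2 → average rank (1+2)/2 = 1.5.
The 2 values of 113 occupy positions 3–4 → average rank (3+4)/2 = 3.5.
The 2 values of 107 occupy positions 5–6 → average rank (5+6)/2 = 5.5.
Batch X values → pooled ranks: 113→3.5, 132→1.5, 132→1.5
Mean rank = (3.5 + 1.5 + 1.5) / 3 = 2.17

2.17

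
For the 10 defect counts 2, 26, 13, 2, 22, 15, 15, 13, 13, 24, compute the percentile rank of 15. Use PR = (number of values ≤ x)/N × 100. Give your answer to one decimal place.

N = 10.
Strictly below 15: 5. Equal to 15: 2.
PR = 7/10 × 100 = 70.0

70.0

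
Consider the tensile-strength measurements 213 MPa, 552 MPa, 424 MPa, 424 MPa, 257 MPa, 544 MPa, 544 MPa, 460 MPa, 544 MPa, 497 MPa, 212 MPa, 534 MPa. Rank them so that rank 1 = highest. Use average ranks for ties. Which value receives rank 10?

Sorted (descending): 552, 544, 544, 544, 534, 497, 460, 424, 424, 257, 213, 212
The 3 values of 544 occupy positions 2–4 → average rank 3.
The 2 values of 424 occupy positions 8–9 → average rank (8+9)/2 = 8.5.
Rank 10 → value 257.

257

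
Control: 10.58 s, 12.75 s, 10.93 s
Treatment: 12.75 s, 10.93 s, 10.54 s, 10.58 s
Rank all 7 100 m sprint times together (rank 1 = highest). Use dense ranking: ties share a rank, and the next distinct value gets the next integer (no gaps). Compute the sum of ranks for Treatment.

10

Sorted (descending): 12.75, 12.75, 10.93, 10.93, 10.58, 10.58, 10.54
The 2 values of 12.75 share dense rank 1.
The 2 values of 10.93 share dense rank 2.
The 2 values of 10.58 share dense rank 3.
Remaining distinct values take the next consecutive integers.
Treatment values → pooled ranks: 12.75→1, 10.93→2, 10.54→4, 10.58→3
Rank sum = 1 + 2 + 4 + 3 = 10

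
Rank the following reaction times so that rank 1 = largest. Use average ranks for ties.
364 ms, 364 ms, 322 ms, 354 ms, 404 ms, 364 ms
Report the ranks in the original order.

3, 3, 6, 5, 1, 3

Sorted (descending): 404, 364, 364, 364, 354, 322
The 3 values of 364 occupy positions 2–4 → average rank 3.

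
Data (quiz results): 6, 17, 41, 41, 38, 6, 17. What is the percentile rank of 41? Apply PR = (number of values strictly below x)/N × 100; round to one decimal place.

N = 7.
Strictly below 41: 5. Equal to 41: 2.
PR = 5/7 × 100 = 71.4

71.4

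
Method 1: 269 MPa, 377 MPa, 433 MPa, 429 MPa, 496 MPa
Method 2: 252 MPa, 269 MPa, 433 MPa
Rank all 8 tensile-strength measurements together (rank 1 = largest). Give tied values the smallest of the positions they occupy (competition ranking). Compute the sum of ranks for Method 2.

16

Sorted (descending): 496, 433, 433, 429, 377, 269, 269, 252
The 2 values of 433 occupy positions 2–3 → each gets rank 2.
The 2 values of 269 occupy positions 6–7 → each gets rank 6.
Method 2 values → pooled ranks: 252→8, 269→6, 433→2
Rank sum = 8 + 6 + 2 = 16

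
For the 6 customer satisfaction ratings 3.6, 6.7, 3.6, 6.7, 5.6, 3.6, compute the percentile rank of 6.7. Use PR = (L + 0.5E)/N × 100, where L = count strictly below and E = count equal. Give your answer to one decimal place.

83.3

N = 6.
Strictly below 6.7: 4. Equal to 6.7: 2.
PR = (4 + 0.5·2)/6 × 100 = 83.3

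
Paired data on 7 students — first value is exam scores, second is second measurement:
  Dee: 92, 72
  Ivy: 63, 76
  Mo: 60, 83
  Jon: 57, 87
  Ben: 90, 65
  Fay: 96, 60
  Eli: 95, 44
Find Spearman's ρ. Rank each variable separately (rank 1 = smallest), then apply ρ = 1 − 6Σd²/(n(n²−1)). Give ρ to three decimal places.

-0.929

Ranks of variable 1: 5, 3, 2, 1, 4, 7, 6
Ranks of variable 2: 4, 5, 6, 7, 3, 2, 1
d = r₁ − r₂: 1, -2, -4, -6, 1, 5, 5
d²: 1, 4, 16, 36, 1, 25, 25; Σd² = 108
ρ = 1 − 6·108/(7·48) = 1 − 648/336 = -0.929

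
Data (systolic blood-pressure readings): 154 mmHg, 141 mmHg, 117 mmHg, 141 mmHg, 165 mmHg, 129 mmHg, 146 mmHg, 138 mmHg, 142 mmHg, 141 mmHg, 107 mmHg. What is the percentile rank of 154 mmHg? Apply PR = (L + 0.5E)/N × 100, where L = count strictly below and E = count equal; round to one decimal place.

86.4

N = 11.
Strictly below 154: 9. Equal to 154: 1.
PR = (9 + 0.5·1)/11 × 100 = 86.4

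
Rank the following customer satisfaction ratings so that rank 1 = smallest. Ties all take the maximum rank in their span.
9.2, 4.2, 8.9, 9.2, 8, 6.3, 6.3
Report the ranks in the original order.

7, 1, 5, 7, 4, 3, 3

Sorted (ascending): 4.2, 6.3, 6.3, 8, 8.9, 9.2, 9.2
The 2 values of 6.3 occupy positions 2–3 → each gets rank 3.
The 2 values of 9.2 occupy positions 6–7 → each gets rank 7.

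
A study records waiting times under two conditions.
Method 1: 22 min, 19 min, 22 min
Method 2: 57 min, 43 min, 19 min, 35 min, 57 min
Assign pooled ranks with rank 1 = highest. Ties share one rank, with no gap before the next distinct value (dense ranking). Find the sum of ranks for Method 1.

Sorted (descending): 57, 57, 43, 35, 22, 22, 19, 19
The 2 values of 57 share dense rank 1.
The 2 values of 22 share dense rank 4.
The 2 values of 19 share dense rank 5.
Remaining distinct values take the next consecutive integers.
Method 1 values → pooled ranks: 22→4, 19→5, 22→4
Rank sum = 4 + 5 + 4 = 13

13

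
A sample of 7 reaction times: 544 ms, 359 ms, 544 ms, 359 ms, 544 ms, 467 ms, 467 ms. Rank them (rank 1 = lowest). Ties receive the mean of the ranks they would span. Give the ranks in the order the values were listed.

6, 1.5, 6, 1.5, 6, 3.5, 3.5

Sorted (ascending): 359, 359, 467, 467, 544, 544, 544
The 2 values of 359 occupy positions 1–2 → average rank (1+2)/2 = 1.5.
The 2 values of 467 occupy positions 3–4 → average rank (3+4)/2 = 3.5.
The 3 values of 544 occupy positions 5–7 → average rank 6.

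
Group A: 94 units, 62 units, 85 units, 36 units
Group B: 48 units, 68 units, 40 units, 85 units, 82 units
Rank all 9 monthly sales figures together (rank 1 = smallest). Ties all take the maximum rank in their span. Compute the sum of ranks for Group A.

Sorted (ascending): 36, 40, 48, 62, 68, 82, 85, 85, 94
The 2 values of 85 occupy positions 7–8 → each gets rank 8.
Group A values → pooled ranks: 94→9, 62→4, 85→8, 36→1
Rank sum = 9 + 4 + 8 + 1 = 22

22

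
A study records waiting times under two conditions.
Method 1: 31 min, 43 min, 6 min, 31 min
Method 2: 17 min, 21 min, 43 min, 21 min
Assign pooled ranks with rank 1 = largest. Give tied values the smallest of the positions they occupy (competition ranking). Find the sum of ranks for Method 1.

15

Sorted (descending): 43, 43, 31, 31, 21, 21, 17, 6
The 2 values of 43 occupy positions 1–2 → each gets rank 1.
The 2 values of 31 occupy positions 3–4 → each gets rank 3.
The 2 values of 21 occupy positions 5–6 → each gets rank 5.
Method 1 values → pooled ranks: 31→3, 43→1, 6→8, 31→3
Rank sum = 3 + 1 + 8 + 3 = 15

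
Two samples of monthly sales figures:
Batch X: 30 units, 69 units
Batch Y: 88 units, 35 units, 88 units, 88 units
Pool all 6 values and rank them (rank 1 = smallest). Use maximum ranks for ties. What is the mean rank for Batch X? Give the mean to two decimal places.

2.00

Sorted (ascending): 30, 35, 69, 88, 88, 88
The 3 values of 88 occupy positions 4–6 → each gets rank 6.
Batch X values → pooled ranks: 30→1, 69→3
Mean rank = (1 + 3) / 2 = 2.00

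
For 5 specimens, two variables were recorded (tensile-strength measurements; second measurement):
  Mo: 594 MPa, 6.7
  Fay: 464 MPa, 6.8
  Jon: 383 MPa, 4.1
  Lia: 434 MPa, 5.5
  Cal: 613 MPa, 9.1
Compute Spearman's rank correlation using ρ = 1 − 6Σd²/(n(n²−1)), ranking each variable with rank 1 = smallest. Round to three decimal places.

0.900

Ranks of variable 1: 4, 3, 1, 2, 5
Ranks of variable 2: 3, 4, 1, 2, 5
d = r₁ − r₂: 1, -1, 0, 0, 0
d²: 1, 1, 0, 0, 0; Σd² = 2
ρ = 1 − 6·2/(5·24) = 1 − 12/120 = 0.900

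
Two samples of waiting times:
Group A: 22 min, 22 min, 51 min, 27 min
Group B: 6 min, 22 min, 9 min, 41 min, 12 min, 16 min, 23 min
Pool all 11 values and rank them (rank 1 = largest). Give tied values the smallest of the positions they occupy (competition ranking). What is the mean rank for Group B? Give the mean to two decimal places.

Sorted (descending): 51, 41, 27, 23, 22, 22, 22, 16, 12, 9, 6
The 3 values of 22 occupy positions 5–7 → each gets rank 5.
Group B values → pooled ranks: 6→11, 22→5, 9→10, 41→2, 12→9, 16→8, 23→4
Mean rank = (11 + 5 + 10 + 2 + 9 + 8 + 4) / 7 = 7.00

7.00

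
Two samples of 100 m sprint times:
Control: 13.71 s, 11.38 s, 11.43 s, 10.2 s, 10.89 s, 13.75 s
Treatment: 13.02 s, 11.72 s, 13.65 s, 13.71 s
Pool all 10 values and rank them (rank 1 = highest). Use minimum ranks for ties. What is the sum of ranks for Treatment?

Sorted (descending): 13.75, 13.71, 13.71, 13.65, 13.02, 11.72, 11.43, 11.38, 10.89, 10.2
The 2 values of 13.71 occupy positions 2–3 → each gets rank 2.
Treatment values → pooled ranks: 13.02→5, 11.72→6, 13.65→4, 13.71→2
Rank sum = 5 + 6 + 4 + 2 = 17

17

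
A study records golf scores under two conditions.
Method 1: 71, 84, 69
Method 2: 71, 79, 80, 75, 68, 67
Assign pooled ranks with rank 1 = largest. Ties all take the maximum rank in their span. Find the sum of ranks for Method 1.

14

Sorted (descending): 84, 80, 79, 75, 71, 71, 69, 68, 67
The 2 values of 71 occupy positions 5–6 → each gets rank 6.
Method 1 values → pooled ranks: 71→6, 84→1, 69→7
Rank sum = 6 + 1 + 7 = 14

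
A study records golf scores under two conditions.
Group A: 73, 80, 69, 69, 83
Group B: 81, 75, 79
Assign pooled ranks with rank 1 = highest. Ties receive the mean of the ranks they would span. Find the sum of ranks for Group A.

Sorted (descending): 83, 81, 80, 79, 75, 73, 69, 69
The 2 values of 69 occupy positions 7–8 → average rank (7+8)/2 = 7.5.
Group A values → pooled ranks: 73→6, 80→3, 69→7.5, 69→7.5, 83→1
Rank sum = 6 + 3 + 7.5 + 7.5 + 1 = 25

25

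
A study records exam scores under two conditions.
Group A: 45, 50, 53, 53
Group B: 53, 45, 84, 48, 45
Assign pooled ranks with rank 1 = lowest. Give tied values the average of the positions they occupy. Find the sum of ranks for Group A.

21

Sorted (ascending): 45, 45, 45, 48, 50, 53, 53, 53, 84
The 3 values of 45 occupy positions 1–3 → average rank 2.
The 3 values of 53 occupy positions 6–8 → average rank 7.
Group A values → pooled ranks: 45→2, 50→5, 53→7, 53→7
Rank sum = 2 + 5 + 7 + 7 = 21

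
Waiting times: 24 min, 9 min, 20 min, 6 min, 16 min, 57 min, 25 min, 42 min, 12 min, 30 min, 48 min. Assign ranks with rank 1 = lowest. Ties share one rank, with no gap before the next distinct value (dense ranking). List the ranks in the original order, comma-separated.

6, 2, 5, 1, 4, 11, 7, 9, 3, 8, 10

Sorted (ascending): 6, 9, 12, 16, 20, 24, 25, 30, 42, 48, 57
No ties — each value takes its position as its rank.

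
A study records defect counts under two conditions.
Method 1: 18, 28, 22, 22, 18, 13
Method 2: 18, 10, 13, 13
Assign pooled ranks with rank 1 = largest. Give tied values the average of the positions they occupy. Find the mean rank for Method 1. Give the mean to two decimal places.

4.00

Sorted (descending): 28, 22, 22, 18, 18, 18, 13, 13, 13, 10
The 2 values of 22 occupy positions 2–3 → average rank (2+3)/2 = 2.5.
The 3 values of 18 occupy positions 4–6 → average rank 5.
The 3 values of 13 occupy positions 7–9 → average rank 8.
Method 1 values → pooled ranks: 18→5, 28→1, 22→2.5, 22→2.5, 18→5, 13→8
Mean rank = (5 + 1 + 2.5 + 2.5 + 5 + 8) / 6 = 4.00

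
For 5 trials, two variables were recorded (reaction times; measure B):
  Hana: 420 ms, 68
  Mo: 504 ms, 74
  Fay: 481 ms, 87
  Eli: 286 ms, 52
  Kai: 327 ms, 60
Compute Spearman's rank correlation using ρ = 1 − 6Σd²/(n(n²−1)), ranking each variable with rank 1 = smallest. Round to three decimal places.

0.900

Ranks of variable 1: 3, 5, 4, 1, 2
Ranks of variable 2: 3, 4, 5, 1, 2
d = r₁ − r₂: 0, 1, -1, 0, 0
d²: 0, 1, 1, 0, 0; Σd² = 2
ρ = 1 − 6·2/(5·24) = 1 − 12/120 = 0.900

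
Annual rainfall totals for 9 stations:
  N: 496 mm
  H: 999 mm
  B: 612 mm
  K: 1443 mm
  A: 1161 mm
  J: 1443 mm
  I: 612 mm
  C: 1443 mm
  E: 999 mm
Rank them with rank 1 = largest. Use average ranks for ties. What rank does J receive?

Sorted (descending): 1443, 1443, 1443, 1161, 999, 999, 612, 612, 496
The 3 values of 1443 occupy positions 1–3 → average rank 2.
The 2 values of 999 occupy positions 5–6 → average rank (5+6)/2 = 5.5.
The 2 values of 612 occupy positions 7–8 → average rank (7+8)/2 = 7.5.
J has value 1443 mm → rank 2.

2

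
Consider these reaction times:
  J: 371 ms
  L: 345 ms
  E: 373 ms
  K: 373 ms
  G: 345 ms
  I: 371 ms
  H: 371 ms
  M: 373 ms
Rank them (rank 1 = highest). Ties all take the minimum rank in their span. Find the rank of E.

Sorted (descending): 373, 373, 373, 371, 371, 371, 345, 345
The 3 values of 373 occupy positions 1–3 → each gets rank 1.
The 3 values of 371 occupy positions 4–6 → each gets rank 4.
The 2 values of 345 occupy positions 7–8 → each gets rank 7.
E has value 373 ms → rank 1.

1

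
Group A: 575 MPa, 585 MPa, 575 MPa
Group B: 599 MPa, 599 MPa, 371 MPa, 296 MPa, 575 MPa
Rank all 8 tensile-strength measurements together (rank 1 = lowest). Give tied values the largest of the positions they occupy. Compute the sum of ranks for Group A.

16

Sorted (ascending): 296, 371, 575, 575, 575, 585, 599, 599
The 3 values of 575 occupy positions 3–5 → each gets rank 5.
The 2 values of 599 occupy positions 7–8 → each gets rank 8.
Group A values → pooled ranks: 575→5, 585→6, 575→5
Rank sum = 5 + 6 + 5 = 16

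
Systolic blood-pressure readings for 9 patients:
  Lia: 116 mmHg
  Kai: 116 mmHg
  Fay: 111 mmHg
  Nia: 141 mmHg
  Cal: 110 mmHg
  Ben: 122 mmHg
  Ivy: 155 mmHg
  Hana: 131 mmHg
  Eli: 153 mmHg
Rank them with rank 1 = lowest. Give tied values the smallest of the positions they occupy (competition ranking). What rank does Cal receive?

Sorted (ascending): 110, 111, 116, 116, 122, 131, 141, 153, 155
The 2 values of 116 occupy positions 3–4 → each gets rank 3.
Cal has value 110 mmHg → rank 1.

1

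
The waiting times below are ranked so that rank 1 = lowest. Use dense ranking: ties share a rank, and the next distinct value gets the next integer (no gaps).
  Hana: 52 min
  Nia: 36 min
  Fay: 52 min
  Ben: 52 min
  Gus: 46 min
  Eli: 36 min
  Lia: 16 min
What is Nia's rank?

2

Sorted (ascending): 16, 36, 36, 46, 52, 52, 52
The 2 values of 36 share dense rank 2.
The 3 values of 52 share dense rank 4.
Remaining distinct values take the next consecutive integers.
Nia has value 36 min → rank 2.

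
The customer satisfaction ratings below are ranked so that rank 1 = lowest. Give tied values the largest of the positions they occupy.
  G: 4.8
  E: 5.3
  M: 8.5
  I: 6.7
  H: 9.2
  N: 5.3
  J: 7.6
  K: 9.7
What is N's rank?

Sorted (ascending): 4.8, 5.3, 5.3, 6.7, 7.6, 8.5, 9.2, 9.7
The 2 values of 5.3 occupy positions 2–3 → each gets rank 3.
N has value 5.3 → rank 3.

3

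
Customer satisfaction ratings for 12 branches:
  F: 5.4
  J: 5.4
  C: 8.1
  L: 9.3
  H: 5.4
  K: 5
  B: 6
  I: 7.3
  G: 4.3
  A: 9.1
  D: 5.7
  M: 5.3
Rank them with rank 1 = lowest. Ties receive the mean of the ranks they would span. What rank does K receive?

Sorted (ascending): 4.3, 5, 5.3, 5.4, 5.4, 5.4, 5.7, 6, 7.3, 8.1, 9.1, 9.3
The 3 values of 5.4 occupy positions 4–6 → average rank 5.
K has value 5 → rank 2.

2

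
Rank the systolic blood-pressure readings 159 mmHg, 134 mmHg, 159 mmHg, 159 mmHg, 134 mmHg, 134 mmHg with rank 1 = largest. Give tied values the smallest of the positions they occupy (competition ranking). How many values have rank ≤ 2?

3

Sorted (descending): 159, 159, 159, 134, 134, 134
The 3 values of 159 occupy positions 1–3 → each gets rank 1.
The 3 values of 134 occupy positions 4–6 → each gets rank 4.
Ranks ≤ 2: {1, 1, 1} → 3 values.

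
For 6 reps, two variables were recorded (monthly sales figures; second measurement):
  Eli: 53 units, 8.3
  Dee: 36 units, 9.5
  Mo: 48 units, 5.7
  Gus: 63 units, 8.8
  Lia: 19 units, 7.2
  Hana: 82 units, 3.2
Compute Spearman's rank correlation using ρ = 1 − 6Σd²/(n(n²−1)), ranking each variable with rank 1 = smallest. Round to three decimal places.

-0.314

Ranks of variable 1: 4, 2, 3, 5, 1, 6
Ranks of variable 2: 4, 6, 2, 5, 3, 1
d = r₁ − r₂: 0, -4, 1, 0, -2, 5
d²: 0, 16, 1, 0, 4, 25; Σd² = 46
ρ = 1 − 6·46/(6·35) = 1 − 276/210 = -0.314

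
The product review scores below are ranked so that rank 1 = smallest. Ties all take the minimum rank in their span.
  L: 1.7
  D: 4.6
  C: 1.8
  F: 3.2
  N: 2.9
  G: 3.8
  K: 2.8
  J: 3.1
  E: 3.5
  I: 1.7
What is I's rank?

1

Sorted (ascending): 1.7, 1.7, 1.8, 2.8, 2.9, 3.1, 3.2, 3.5, 3.8, 4.6
The 2 values of 1.7 occupy positions 1–2 → each gets rank 1.
I has value 1.7 → rank 1.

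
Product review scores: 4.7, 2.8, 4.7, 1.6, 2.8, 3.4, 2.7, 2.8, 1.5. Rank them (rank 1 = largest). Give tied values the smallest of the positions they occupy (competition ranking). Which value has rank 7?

Sorted (descending): 4.7, 4.7, 3.4, 2.8, 2.8, 2.8, 2.7, 1.6, 1.5
The 2 values of 4.7 occupy positions 1–2 → each gets rank 1.
The 3 values of 2.8 occupy positions 4–6 → each gets rank 4.
Rank 7 → value 2.7.

2.7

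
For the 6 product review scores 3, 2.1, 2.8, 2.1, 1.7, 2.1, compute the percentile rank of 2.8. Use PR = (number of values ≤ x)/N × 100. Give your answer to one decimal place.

N = 6.
Strictly below 2.8: 4. Equal to 2.8: 1.
PR = 5/6 × 100 = 83.3

83.3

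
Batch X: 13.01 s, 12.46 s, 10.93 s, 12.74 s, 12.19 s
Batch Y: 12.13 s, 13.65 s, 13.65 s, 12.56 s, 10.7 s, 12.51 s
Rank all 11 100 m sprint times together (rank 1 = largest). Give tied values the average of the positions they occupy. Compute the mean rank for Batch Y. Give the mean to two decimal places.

5.67

Sorted (descending): 13.65, 13.65, 13.01, 12.74, 12.56, 12.51, 12.46, 12.19, 12.13, 10.93, 10.7
The 2 values of 13.65 occupy positions 1–2 → average rank (1+2)/2 = 1.5.
Batch Y values → pooled ranks: 12.13→9, 13.65→1.5, 13.65→1.5, 12.56→5, 10.7→11, 12.51→6
Mean rank = (9 + 1.5 + 1.5 + 5 + 11 + 6) / 6 = 5.67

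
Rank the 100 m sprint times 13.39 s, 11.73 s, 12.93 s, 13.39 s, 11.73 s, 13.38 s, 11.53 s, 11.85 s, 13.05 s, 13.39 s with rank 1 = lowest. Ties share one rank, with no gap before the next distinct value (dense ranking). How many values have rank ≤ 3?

Sorted (ascending): 11.53, 11.73, 11.73, 11.85, 12.93, 13.05, 13.38, 13.39, 13.39, 13.39
The 2 values of 11.73 share dense rank 2.
The 3 values of 13.39 share dense rank 7.
Remaining distinct values take the next consecutive integers.
Ranks ≤ 3: {1, 2, 2, 3} → 4 values.

4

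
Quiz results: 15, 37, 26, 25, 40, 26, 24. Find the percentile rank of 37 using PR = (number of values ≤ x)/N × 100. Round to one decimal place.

N = 7.
Strictly below 37: 5. Equal to 37: 1.
PR = 6/7 × 100 = 85.7

85.7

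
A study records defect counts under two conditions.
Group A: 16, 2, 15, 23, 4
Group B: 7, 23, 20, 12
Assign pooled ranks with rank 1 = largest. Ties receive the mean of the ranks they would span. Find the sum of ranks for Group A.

Sorted (descending): 23, 23, 20, 16, 15, 12, 7, 4, 2
The 2 values of 23 occupy positions 1–2 → average rank (1+2)/2 = 1.5.
Group A values → pooled ranks: 16→4, 2→9, 15→5, 23→1.5, 4→8
Rank sum = 4 + 9 + 5 + 1.5 + 8 = 27.5

27.5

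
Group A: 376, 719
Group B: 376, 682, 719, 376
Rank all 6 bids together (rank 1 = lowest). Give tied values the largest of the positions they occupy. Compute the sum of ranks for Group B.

16

Sorted (ascending): 376, 376, 376, 682, 719, 719
The 3 values of 376 occupy positions 1–3 → each gets rank 3.
The 2 values of 719 occupy positions 5–6 → each gets rank 6.
Group B values → pooled ranks: 376→3, 682→4, 719→6, 376→3
Rank sum = 3 + 4 + 6 + 3 = 16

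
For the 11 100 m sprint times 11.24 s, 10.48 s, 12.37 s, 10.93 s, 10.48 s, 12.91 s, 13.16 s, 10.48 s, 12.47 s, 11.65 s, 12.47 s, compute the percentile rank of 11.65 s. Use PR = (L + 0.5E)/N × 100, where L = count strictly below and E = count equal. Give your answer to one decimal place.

50.0

N = 11.
Strictly below 11.65: 5. Equal to 11.65: 1.
PR = (5 + 0.5·1)/11 × 100 = 50.0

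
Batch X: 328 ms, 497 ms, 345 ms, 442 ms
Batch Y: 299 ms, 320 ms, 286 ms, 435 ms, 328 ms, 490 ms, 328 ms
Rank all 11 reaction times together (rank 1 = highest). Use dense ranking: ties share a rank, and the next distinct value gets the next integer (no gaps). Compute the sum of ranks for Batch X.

Sorted (descending): 497, 490, 442, 435, 345, 328, 328, 328, 320, 299, 286
The 3 values of 328 share dense rank 6.
Remaining distinct values take the next consecutive integers.
Batch X values → pooled ranks: 328→6, 497→1, 345→5, 442→3
Rank sum = 6 + 1 + 5 + 3 = 15

15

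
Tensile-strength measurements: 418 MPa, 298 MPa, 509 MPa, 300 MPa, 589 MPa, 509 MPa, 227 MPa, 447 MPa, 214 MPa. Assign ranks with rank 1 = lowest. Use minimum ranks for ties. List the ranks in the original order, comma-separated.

Sorted (ascending): 214, 227, 298, 300, 418, 447, 509, 509, 589
The 2 values of 509 occupy positions 7–8 → each gets rank 7.

5, 3, 7, 4, 9, 7, 2, 6, 1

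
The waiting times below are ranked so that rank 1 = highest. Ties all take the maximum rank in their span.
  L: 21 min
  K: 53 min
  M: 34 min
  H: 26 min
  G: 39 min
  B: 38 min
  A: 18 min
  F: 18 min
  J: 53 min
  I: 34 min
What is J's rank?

2

Sorted (descending): 53, 53, 39, 38, 34, 34, 26, 21, 18, 18
The 2 values of 53 occupy positions 1–2 → each gets rank 2.
The 2 values of 34 occupy positions 5–6 → each gets rank 6.
The 2 values of 18 occupy positions 9–10 → each gets rank 10.
J has value 53 min → rank 2.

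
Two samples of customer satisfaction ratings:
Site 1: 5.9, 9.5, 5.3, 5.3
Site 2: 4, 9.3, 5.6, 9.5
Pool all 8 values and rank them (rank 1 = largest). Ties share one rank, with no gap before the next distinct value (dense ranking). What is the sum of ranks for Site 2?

Sorted (descending): 9.5, 9.5, 9.3, 5.9, 5.6, 5.3, 5.3, 4
The 2 values of 9.5 share dense rank 1.
The 2 values of 5.3 share dense rank 5.
Remaining distinct values take the next consecutive integers.
Site 2 values → pooled ranks: 4→6, 9.3→2, 5.6→4, 9.5→1
Rank sum = 6 + 2 + 4 + 1 = 13

13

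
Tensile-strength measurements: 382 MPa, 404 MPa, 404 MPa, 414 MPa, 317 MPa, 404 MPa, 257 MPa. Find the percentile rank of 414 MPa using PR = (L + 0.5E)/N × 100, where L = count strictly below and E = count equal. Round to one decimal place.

92.9

N = 7.
Strictly below 414: 6. Equal to 414: 1.
PR = (6 + 0.5·1)/7 × 100 = 92.9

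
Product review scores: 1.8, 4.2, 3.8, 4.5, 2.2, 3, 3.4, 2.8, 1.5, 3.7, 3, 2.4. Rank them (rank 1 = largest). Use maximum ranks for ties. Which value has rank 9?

2.4

Sorted (descending): 4.5, 4.2, 3.8, 3.7, 3.4, 3, 3, 2.8, 2.4, 2.2, 1.8, 1.5
The 2 values of 3 occupy positions 6–7 → each gets rank 7.
Rank 9 → value 2.4.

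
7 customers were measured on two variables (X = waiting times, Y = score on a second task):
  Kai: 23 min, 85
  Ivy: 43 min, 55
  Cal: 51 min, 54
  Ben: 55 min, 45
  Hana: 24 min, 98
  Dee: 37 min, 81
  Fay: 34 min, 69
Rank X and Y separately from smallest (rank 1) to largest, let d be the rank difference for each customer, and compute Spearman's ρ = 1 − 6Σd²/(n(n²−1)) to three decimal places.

-0.929

Ranks of variable 1: 1, 5, 6, 7, 2, 4, 3
Ranks of variable 2: 6, 3, 2, 1, 7, 5, 4
d = r₁ − r₂: -5, 2, 4, 6, -5, -1, -1
d²: 25, 4, 16, 36, 25, 1, 1; Σd² = 108
ρ = 1 − 6·108/(7·48) = 1 − 648/336 = -0.929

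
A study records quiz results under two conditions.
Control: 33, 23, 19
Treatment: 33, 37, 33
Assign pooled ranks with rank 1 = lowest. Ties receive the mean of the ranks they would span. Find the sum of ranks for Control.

Sorted (ascending): 19, 23, 33, 33, 33, 37
The 3 values of 33 occupy positions 3–5 → average rank 4.
Control values → pooled ranks: 33→4, 23→2, 19→1
Rank sum = 4 + 2 + 1 = 7

7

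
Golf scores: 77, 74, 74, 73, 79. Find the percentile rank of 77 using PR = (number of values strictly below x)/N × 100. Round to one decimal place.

N = 5.
Strictly below 77: 3. Equal to 77: 1.
PR = 3/5 × 100 = 60.0

60.0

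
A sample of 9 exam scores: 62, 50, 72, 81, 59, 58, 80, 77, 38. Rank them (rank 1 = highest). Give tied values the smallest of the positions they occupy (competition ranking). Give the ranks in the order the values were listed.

Sorted (descending): 81, 80, 77, 72, 62, 59, 58, 50, 38
No ties — each value takes its position as its rank.

5, 8, 4, 1, 6, 7, 2, 3, 9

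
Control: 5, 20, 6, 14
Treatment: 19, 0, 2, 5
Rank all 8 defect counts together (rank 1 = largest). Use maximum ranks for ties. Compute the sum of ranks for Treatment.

Sorted (descending): 20, 19, 14, 6, 5, 5, 2, 0
The 2 values of 5 occupy positions 5–6 → each gets rank 6.
Treatment values → pooled ranks: 19→2, 0→8, 2→7, 5→6
Rank sum = 2 + 8 + 7 + 6 = 23

23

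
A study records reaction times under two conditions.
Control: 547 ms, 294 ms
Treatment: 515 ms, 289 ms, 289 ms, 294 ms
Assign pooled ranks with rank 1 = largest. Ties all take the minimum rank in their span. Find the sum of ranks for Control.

4

Sorted (descending): 547, 515, 294, 294, 289, 289
The 2 values of 294 occupy positions 3–4 → each gets rank 3.
The 2 values of 289 occupy positions 5–6 → each gets rank 5.
Control values → pooled ranks: 547→1, 294→3
Rank sum = 1 + 3 = 4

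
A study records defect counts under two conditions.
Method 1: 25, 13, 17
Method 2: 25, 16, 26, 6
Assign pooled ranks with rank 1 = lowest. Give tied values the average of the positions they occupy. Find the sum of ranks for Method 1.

11.5

Sorted (ascending): 6, 13, 16, 17, 25, 25, 26
The 2 values of 25 occupy positions 5–6 → average rank (5+6)/2 = 5.5.
Method 1 values → pooled ranks: 25→5.5, 13→2, 17→4
Rank sum = 5.5 + 2 + 4 = 11.5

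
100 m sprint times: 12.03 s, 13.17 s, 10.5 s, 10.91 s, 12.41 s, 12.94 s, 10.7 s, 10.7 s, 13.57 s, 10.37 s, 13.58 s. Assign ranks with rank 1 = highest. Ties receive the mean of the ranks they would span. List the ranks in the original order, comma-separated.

Sorted (descending): 13.58, 13.57, 13.17, 12.94, 12.41, 12.03, 10.91, 10.7, 10.7, 10.5, 10.37
The 2 values of 10.7 occupy positions 8–9 → average rank (8+9)/2 = 8.5.

6, 3, 10, 7, 5, 4, 8.5, 8.5, 2, 11, 1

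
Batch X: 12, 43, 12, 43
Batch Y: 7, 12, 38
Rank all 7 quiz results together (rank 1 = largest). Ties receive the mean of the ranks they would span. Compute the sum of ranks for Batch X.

13

Sorted (descending): 43, 43, 38, 12, 12, 12, 7
The 2 values of 43 occupy positions 1–2 → average rank (1+2)/2 = 1.5.
The 3 values of 12 occupy positions 4–6 → average rank 5.
Batch X values → pooled ranks: 12→5, 43→1.5, 12→5, 43→1.5
Rank sum = 5 + 1.5 + 5 + 1.5 = 13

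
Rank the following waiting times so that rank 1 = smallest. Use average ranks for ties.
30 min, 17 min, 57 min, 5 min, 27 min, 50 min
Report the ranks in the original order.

4, 2, 6, 1, 3, 5

Sorted (ascending): 5, 17, 27, 30, 50, 57
No ties — each value takes its position as its rank.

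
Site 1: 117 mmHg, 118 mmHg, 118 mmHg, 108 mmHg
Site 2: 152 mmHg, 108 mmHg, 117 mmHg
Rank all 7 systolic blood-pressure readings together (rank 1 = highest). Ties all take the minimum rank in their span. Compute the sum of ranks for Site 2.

11

Sorted (descending): 152, 118, 118, 117, 117, 108, 108
The 2 values of 118 occupy positions 2–3 → each gets rank 2.
The 2 values of 117 occupy positions 4–5 → each gets rank 4.
The 2 values of 108 occupy positions 6–7 → each gets rank 6.
Site 2 values → pooled ranks: 152→1, 108→6, 117→4
Rank sum = 1 + 6 + 4 = 11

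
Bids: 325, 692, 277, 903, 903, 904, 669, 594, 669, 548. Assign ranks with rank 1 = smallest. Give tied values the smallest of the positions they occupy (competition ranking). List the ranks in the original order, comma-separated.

2, 7, 1, 8, 8, 10, 5, 4, 5, 3

Sorted (ascending): 277, 325, 548, 594, 669, 669, 692, 903, 903, 904
The 2 values of 669 occupy positions 5–6 → each gets rank 5.
The 2 values of 903 occupy positions 8–9 → each gets rank 8.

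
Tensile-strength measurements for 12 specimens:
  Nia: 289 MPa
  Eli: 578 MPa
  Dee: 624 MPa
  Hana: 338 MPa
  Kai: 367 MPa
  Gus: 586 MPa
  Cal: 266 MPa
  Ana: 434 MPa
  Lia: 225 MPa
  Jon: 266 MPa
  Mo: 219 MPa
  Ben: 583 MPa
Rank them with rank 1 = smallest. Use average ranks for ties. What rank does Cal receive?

Sorted (ascending): 219, 225, 266, 266, 289, 338, 367, 434, 578, 583, 586, 624
The 2 values of 266 occupy positions 3–4 → average rank (3+4)/2 = 3.5.
Cal has value 266 MPa → rank 3.5.

3.5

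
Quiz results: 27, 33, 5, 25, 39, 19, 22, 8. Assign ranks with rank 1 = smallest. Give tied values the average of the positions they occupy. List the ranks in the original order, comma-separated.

6, 7, 1, 5, 8, 3, 4, 2

Sorted (ascending): 5, 8, 19, 22, 25, 27, 33, 39
No ties — each value takes its position as its rank.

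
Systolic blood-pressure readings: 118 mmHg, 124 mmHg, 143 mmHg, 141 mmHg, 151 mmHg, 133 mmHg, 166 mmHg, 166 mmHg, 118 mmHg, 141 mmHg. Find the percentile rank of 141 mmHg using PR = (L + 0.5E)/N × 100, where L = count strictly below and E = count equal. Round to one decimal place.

N = 10.
Strictly below 141: 4. Equal to 141: 2.
PR = (4 + 0.5·2)/10 × 100 = 50.0

50.0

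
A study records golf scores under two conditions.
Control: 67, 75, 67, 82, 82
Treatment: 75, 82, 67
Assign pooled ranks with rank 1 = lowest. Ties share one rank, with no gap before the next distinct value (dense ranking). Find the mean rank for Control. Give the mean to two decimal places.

Sorted (ascending): 67, 67, 67, 75, 75, 82, 82, 82
The 3 values of 67 share dense rank 1.
The 2 values of 75 share dense rank 2.
The 3 values of 82 share dense rank 3.
Control values → pooled ranks: 67→1, 75→2, 67→1, 82→3, 82→3
Mean rank = (1 + 2 + 1 + 3 + 3) / 5 = 2.00

2.00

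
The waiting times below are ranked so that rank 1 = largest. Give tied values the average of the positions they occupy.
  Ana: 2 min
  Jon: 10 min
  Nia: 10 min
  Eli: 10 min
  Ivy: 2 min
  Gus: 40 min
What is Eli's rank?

Sorted (descending): 40, 10, 10, 10, 2, 2
The 3 values of 10 occupy positions 2–4 → average rank 3.
The 2 values of 2 occupy positions 5–6 → average rank (5+6)/2 = 5.5.
Eli has value 10 min → rank 3.

3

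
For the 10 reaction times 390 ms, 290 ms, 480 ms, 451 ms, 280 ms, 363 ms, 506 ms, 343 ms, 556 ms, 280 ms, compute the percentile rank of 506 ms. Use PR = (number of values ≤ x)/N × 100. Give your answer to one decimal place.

90.0

N = 10.
Strictly below 506: 8. Equal to 506: 1.
PR = 9/10 × 100 = 90.0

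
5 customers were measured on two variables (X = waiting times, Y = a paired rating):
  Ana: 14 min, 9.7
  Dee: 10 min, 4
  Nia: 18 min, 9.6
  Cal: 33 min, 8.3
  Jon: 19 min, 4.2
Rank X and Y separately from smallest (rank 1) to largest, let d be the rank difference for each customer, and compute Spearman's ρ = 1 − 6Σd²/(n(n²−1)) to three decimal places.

Ranks of variable 1: 2, 1, 3, 5, 4
Ranks of variable 2: 5, 1, 4, 3, 2
d = r₁ − r₂: -3, 0, -1, 2, 2
d²: 9, 0, 1, 4, 4; Σd² = 18
ρ = 1 − 6·18/(5·24) = 1 − 108/120 = 0.100

0.100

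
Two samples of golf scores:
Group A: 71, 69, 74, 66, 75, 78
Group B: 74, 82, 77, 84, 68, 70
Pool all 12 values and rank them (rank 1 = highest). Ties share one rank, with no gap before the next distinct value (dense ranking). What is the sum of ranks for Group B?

Sorted (descending): 84, 82, 78, 77, 75, 74, 74, 71, 70, 69, 68, 66
The 2 values of 74 share dense rank 6.
Remaining distinct values take the next consecutive integers.
Group B values → pooled ranks: 74→6, 82→2, 77→4, 84→1, 68→10, 70→8
Rank sum = 6 + 2 + 4 + 1 + 10 + 8 = 31

31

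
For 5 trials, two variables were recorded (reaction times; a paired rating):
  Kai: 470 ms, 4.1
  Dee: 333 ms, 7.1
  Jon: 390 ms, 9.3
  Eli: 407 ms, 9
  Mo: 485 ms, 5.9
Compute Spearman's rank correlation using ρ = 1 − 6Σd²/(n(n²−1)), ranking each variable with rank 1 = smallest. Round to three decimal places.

Ranks of variable 1: 4, 1, 2, 3, 5
Ranks of variable 2: 1, 3, 5, 4, 2
d = r₁ − r₂: 3, -2, -3, -1, 3
d²: 9, 4, 9, 1, 9; Σd² = 32
ρ = 1 − 6·32/(5·24) = 1 − 192/120 = -0.600

-0.600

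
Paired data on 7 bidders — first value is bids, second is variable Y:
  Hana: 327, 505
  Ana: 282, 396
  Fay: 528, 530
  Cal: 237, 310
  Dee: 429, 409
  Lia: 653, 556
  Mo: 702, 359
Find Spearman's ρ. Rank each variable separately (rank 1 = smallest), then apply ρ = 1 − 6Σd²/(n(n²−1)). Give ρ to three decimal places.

Ranks of variable 1: 3, 2, 5, 1, 4, 6, 7
Ranks of variable 2: 5, 3, 6, 1, 4, 7, 2
d = r₁ − r₂: -2, -1, -1, 0, 0, -1, 5
d²: 4, 1, 1, 0, 0, 1, 25; Σd² = 32
ρ = 1 − 6·32/(7·48) = 1 − 192/336 = 0.429

0.429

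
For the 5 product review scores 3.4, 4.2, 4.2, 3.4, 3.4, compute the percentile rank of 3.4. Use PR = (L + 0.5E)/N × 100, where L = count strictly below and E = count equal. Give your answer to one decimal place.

30.0

N = 5.
Strictly below 3.4: 0. Equal to 3.4: 3.
PR = (0 + 0.5·3)/5 × 100 = 30.0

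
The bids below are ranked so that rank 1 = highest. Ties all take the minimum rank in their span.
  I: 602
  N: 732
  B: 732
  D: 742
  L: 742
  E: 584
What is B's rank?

Sorted (descending): 742, 742, 732, 732, 602, 584
The 2 values of 742 occupy positions 1–2 → each gets rank 1.
The 2 values of 732 occupy positions 3–4 → each gets rank 3.
B has value 732 → rank 3.

3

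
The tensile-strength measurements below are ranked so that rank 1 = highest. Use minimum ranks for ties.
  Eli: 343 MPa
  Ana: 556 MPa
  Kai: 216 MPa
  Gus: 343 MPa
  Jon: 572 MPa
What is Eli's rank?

3

Sorted (descending): 572, 556, 343, 343, 216
The 2 values of 343 occupy positions 3–4 → each gets rank 3.
Eli has value 343 MPa → rank 3.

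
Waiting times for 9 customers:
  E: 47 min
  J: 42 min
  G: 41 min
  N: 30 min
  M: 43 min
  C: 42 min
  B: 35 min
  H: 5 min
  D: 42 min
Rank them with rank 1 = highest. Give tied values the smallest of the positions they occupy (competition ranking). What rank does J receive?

Sorted (descending): 47, 43, 42, 42, 42, 41, 35, 30, 5
The 3 values of 42 occupy positions 3–5 → each gets rank 3.
J has value 42 min → rank 3.

3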